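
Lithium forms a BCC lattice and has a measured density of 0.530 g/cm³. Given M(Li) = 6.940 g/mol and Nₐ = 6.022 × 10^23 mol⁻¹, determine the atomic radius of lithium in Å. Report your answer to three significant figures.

1.52 Å

For a BCC cell (Z = 2), a³ = Z·M/(N_A·ρ) = 2 × 6.940 / (6.022 × 10²³ × 0.5300) = 4.349 × 10^-23 cm³, so a = 3.517 × 10^-8 cm = 3.517 Å.
Atoms touch along the body diagonal, so √3·a = 4r, so r = 0.4330 × a = 1.52 Å.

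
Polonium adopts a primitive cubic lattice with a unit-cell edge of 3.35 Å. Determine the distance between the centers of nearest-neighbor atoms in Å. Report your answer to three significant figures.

In a simple cubic structure, atoms touch along the cell edge, so a = 2r; the nearest-neighbor distance equals 2r = 1.000·a.
d = 1.000 × 3.35 = 3.35 Å.

3.35 Å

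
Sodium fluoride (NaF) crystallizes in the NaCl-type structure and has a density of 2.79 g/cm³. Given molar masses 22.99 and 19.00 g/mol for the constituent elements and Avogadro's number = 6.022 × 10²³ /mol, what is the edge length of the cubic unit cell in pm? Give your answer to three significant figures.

464 pm

M(NaF) = 41.99 g/mol; Z = 4 formula units per cell.
a³ = Z·M/(N_A·ρ) = 4 × 41.99 / (6.022 × 10²³ × 2.79) = 9.997 × 10^-23 cm³, so a = 4.641 × 10^-8 cm = 464 pm.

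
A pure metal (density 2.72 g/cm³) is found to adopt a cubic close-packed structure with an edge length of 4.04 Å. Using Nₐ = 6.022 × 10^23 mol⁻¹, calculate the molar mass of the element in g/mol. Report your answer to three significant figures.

27.0 g/mol

An FCC cell has Z = 4 atoms; a = 4.040 × 10^-8 cm.
M = ρ·N_A·a³/Z = 2.72 × 6.022 × 10²³ × 6.594 × 10^-23 / 4 = 27.0 g/mol.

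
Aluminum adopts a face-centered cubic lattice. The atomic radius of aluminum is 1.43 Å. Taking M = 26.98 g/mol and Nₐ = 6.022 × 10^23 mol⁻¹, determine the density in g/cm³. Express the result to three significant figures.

2.71 g/cm³

In an FCC lattice, atoms touch along the face diagonal, so √2·a = 4r, giving a = 4.045 Å = 4.045 × 10^-8 cm.
With Z = 4, ρ = Z·M/(N_A·a³) = 4 × 26.98 / (6.022 × 10²³ × 6.617 × 10^-23) = 2.708 g/cm³.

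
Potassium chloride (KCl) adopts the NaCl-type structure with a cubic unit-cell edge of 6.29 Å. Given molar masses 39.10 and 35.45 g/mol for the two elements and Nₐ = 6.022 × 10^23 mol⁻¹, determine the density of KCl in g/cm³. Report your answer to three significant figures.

1.99 g/cm³

The NaCl-type structure contains Z = 4 formula units per cell; M(KCl) = 39.10 + 35.45 = 74.55 g/mol.
a³ = (6.290 × 10^-8 cm)³ = 2.489 × 10^-22 cm³.
ρ = 4 × 74.55 / (6.022 × 10²³ × 2.489 × 10^-22) = 1.990 g/cm³.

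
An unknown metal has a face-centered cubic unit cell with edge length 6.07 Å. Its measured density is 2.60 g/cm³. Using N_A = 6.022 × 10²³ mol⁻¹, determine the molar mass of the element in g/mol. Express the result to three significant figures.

87.5 g/mol

An FCC cell has Z = 4 atoms; a = 6.070 × 10^-8 cm.
M = ρ·N_A·a³/Z = 2.60 × 6.022 × 10²³ × 2.236 × 10^-22 / 4 = 87.5 g/mol.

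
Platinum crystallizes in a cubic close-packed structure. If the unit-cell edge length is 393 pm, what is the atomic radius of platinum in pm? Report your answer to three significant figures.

In an FCC lattice, atoms touch along the face diagonal, so √2·a = 4r.
r = √2·a/4 = 1.4142 × 393 / 4 = 139 pm.

139 pm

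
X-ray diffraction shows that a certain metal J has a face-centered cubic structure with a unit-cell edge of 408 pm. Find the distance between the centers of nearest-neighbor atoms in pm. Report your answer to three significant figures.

In an FCC structure, atoms touch along the face diagonal, so √2·a = 4r; the nearest-neighbor distance equals 2r = 0.7071·a.
d = 0.7071 × 408 = 288 pm.

288 pm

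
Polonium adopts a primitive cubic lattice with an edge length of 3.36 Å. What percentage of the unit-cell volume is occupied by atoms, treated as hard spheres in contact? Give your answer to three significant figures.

In a simple cubic lattice atoms touch along the cell edge, so a = 2r, so r = 0.5000a = 1.680 Å.
Packing fraction = Z·(4/3)πr³ / a³ = 1 × (4/3)π × (1.680)³ / (3.36)³ = 0.5236 = 52.4%.

52.4%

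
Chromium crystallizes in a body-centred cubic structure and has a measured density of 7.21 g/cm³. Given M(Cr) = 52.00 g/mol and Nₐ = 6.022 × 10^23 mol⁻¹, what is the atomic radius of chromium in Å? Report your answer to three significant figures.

For a BCC cell (Z = 2), a³ = Z·M/(N_A·ρ) = 2 × 52.00 / (6.022 × 10²³ × 7.210) = 2.395 × 10^-23 cm³, so a = 2.883 × 10^-8 cm = 2.883 Å.
Atoms touch along the body diagonal, so √3·a = 4r, so r = 0.4330 × a = 1.25 Å.

1.25 Å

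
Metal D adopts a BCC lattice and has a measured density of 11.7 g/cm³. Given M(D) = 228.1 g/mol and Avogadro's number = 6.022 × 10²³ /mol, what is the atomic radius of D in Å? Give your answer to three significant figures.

1.74 Å

For a BCC cell (Z = 2), a³ = Z·M/(N_A·ρ) = 2 × 228.1 / (6.022 × 10²³ × 11.70) = 6.475 × 10^-23 cm³, so a = 4.016 × 10^-8 cm = 4.016 Å.
Atoms touch along the body diagonal, so √3·a = 4r, so r = 0.4330 × a = 1.74 Å.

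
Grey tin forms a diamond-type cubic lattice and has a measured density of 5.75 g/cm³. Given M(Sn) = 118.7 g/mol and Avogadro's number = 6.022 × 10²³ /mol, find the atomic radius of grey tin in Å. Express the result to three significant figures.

1.41 Å

For a diamond cubic cell (Z = 8), a³ = Z·M/(N_A·ρ) = 8 × 118.7 / (6.022 × 10²³ × 5.750) = 2.742 × 10^-22 cm³, so a = 6.497 × 10^-8 cm = 6.497 Å.
Nearest neighbors lie along the body diagonal with √3·a = 8r, so r = 0.2165 × a = 1.41 Å.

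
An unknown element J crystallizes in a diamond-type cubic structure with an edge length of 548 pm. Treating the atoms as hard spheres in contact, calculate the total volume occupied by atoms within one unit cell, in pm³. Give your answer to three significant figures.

In a diamond cubic lattice nearest neighbors lie along the body diagonal with √3·a = 8r, so r = 0.2165a = 118.6 pm.
V_atoms = Z × (4/3)πr³ = 8 × (4/3)π × (118.6)³ = 5.60 × 10^7 pm³.

5.60 × 10^7 pm³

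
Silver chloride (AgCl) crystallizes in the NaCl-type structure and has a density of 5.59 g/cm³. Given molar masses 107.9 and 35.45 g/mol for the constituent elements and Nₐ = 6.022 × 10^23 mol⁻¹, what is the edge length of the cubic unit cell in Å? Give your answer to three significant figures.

M(AgCl) = 143.35 g/mol; Z = 4 formula units per cell.
a³ = Z·M/(N_A·ρ) = 4 × 143.35 / (6.022 × 10²³ × 5.59) = 1.703 × 10^-22 cm³, so a = 5.543 × 10^-8 cm = 5.54 Å.

5.54 Å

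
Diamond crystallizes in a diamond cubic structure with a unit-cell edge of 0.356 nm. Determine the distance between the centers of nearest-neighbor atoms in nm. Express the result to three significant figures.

In a diamond cubic structure, nearest neighbors lie along the body diagonal with √3·a = 8r; the nearest-neighbor distance equals 2r = 0.4330·a.
d = 0.4330 × 0.356 = 0.154 nm.

0.154 nm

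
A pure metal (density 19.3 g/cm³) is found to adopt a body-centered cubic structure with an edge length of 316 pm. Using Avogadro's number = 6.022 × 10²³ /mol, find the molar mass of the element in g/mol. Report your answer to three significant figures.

183 g/mol

A BCC cell has Z = 2 atoms; a = 3.160 × 10^-8 cm.
M = ρ·N_A·a³/Z = 19.3 × 6.022 × 10²³ × 3.155 × 10^-23 / 2 = 183 g/mol.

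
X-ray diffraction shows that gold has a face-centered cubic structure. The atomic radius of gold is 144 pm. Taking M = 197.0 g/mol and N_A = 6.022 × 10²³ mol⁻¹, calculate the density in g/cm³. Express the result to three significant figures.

In an FCC lattice, atoms touch along the face diagonal, so √2·a = 4r, giving a = 407.3 pm = 4.073 × 10^-8 cm.
With Z = 4, ρ = Z·M/(N_A·a³) = 4 × 197.0 / (6.022 × 10²³ × 6.757 × 10^-23) = 19.37 g/cm³.

19.4 g/cm³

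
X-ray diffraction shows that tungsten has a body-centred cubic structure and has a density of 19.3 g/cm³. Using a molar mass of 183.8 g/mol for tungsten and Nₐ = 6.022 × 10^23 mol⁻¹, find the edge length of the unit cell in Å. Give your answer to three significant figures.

With Z = 2 atoms per BCC cell, a³ = Z·M/(N_A·ρ) = 2 × 183.8 / (6.022 × 10²³ × 19.30 g/cm³) = 3.163 × 10^-23 cm³.
a = (3.163 × 10^-23)^(1/3) = 3.162 × 10^-8 cm = 3.16 Å.

3.16 Å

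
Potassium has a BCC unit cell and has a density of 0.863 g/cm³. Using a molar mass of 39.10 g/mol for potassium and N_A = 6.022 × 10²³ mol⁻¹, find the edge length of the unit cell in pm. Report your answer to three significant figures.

With Z = 2 atoms per BCC cell, a³ = Z·M/(N_A·ρ) = 2 × 39.10 / (6.022 × 10²³ × 0.8630 g/cm³) = 1.505 × 10^-22 cm³.
a = (1.505 × 10^-22)^(1/3) = 5.319 × 10^-8 cm = 532 pm.

532 pm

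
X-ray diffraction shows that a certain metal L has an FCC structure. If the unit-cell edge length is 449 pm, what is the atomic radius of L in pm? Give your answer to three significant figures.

In an FCC lattice, atoms touch along the face diagonal, so √2·a = 4r.
r = √2·a/4 = 1.4142 × 449 / 4 = 159 pm.

159 pm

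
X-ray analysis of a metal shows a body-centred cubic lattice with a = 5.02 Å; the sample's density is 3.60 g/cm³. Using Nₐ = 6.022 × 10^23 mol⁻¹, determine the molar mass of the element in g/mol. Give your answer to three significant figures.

A BCC cell has Z = 2 atoms; a = 5.020 × 10^-8 cm.
M = ρ·N_A·a³/Z = 3.60 × 6.022 × 10²³ × 1.265 × 10^-22 / 2 = 137 g/mol.

137 g/mol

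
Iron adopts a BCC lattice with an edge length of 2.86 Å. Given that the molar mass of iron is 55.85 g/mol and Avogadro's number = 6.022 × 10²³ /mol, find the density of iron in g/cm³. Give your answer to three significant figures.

7.93 g/cm³

A BCC unit cell contains Z = 2 atoms.
Cell volume: a³ = (2.86 Å)³ = (2.860 × 10^-8 cm)³ = 2.339 × 10^-23 cm³.
ρ = Z·M/(N_A·a³) = 2 × 55.85 / (6.022 × 10²³ × 2.339 × 10^-23) = 7.929 g/cm³.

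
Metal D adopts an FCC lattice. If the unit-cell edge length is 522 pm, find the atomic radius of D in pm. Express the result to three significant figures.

185 pm

In an FCC lattice, atoms touch along the face diagonal, so √2·a = 4r.
r = √2·a/4 = 1.4142 × 522 / 4 = 185 pm.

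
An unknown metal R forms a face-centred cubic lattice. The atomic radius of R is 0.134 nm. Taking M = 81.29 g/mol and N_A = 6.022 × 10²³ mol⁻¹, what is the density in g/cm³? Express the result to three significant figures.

9.92 g/cm³

In an FCC lattice, atoms touch along the face diagonal, so √2·a = 4r, giving a = 0.3790 nm = 3.790 × 10^-8 cm.
With Z = 4, ρ = Z·M/(N_A·a³) = 4 × 81.29 / (6.022 × 10²³ × 5.444 × 10^-23) = 9.918 g/cm³.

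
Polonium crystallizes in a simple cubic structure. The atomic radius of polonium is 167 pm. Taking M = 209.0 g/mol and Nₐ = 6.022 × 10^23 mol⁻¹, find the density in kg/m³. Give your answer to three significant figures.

In a simple cubic lattice, atoms touch along the cell edge, so a = 2r, giving a = 334.0 pm = 3.340 × 10^-8 cm.
With Z = 1, ρ = Z·M/(N_A·a³) = 1 × 209.0 / (6.022 × 10²³ × 3.726 × 10^-23) = 9.315 g/cm³ = 9310 kg/m³.

9310 kg/m³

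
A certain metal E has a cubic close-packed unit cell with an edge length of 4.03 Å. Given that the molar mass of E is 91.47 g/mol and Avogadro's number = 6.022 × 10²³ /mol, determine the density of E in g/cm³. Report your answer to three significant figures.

9.28 g/cm³

An FCC unit cell contains Z = 4 atoms.
Cell volume: a³ = (4.03 Å)³ = (4.030 × 10^-8 cm)³ = 6.545 × 10^-23 cm³.
ρ = Z·M/(N_A·a³) = 4 × 91.47 / (6.022 × 10²³ × 6.545 × 10^-23) = 9.283 g/cm³.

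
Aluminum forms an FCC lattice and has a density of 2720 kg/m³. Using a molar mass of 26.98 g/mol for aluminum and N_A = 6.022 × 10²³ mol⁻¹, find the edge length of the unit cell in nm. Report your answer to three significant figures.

With Z = 4 atoms per FCC cell, a³ = Z·M/(N_A·ρ) = 4 × 26.98 / (6.022 × 10²³ × 2.720 g/cm³) = 6.589 × 10^-23 cm³.
a = (6.589 × 10^-23)^(1/3) = 4.039 × 10^-8 cm = 0.404 nm.

0.404 nm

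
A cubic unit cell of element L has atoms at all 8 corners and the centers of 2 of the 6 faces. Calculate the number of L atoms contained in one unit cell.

2

Corner atoms are shared by 8 cells (1/8 each), face atoms by 2 (1/2 each).
Net atoms = 8 × 1/8 + 2 × 1/2 = 1 + 1 = 2.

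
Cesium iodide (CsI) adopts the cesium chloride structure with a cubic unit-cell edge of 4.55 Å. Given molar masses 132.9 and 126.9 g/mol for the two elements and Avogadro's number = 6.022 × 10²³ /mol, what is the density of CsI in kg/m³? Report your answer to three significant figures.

The cesium chloride structure contains Z = 1 formula unit per cell; M(CsI) = 132.9 + 126.9 = 259.8 g/mol.
a³ = (4.550 × 10^-8 cm)³ = 9.420 × 10^-23 cm³.
ρ = 1 × 259.8 / (6.022 × 10²³ × 9.420 × 10^-23) = 4.580 g/cm³ = 4580 kg/m³.

4580 kg/m³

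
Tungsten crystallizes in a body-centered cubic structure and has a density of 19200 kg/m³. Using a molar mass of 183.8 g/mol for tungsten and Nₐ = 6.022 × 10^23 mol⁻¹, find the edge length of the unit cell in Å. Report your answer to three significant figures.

3.17 Å

With Z = 2 atoms per BCC cell, a³ = Z·M/(N_A·ρ) = 2 × 183.8 / (6.022 × 10²³ × 19.20 g/cm³) = 3.179 × 10^-23 cm³.
a = (3.179 × 10^-23)^(1/3) = 3.168 × 10^-8 cm = 3.17 Å.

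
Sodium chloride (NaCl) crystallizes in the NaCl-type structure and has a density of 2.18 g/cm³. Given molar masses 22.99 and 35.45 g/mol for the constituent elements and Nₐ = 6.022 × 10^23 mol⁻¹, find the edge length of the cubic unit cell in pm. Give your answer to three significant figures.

M(NaCl) = 58.44 g/mol; Z = 4 formula units per cell.
a³ = Z·M/(N_A·ρ) = 4 × 58.44 / (6.022 × 10²³ × 2.18) = 1.781 × 10^-22 cm³, so a = 5.626 × 10^-8 cm = 563 pm.

563 pm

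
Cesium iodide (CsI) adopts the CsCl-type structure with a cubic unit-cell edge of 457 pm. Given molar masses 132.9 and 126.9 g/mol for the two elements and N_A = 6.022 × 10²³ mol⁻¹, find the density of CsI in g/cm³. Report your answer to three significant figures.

The CsCl-type structure contains Z = 1 formula unit per cell; M(CsI) = 132.9 + 126.9 = 259.8 g/mol.
a³ = (4.570 × 10^-8 cm)³ = 9.544 × 10^-23 cm³.
ρ = 1 × 259.8 / (6.022 × 10²³ × 9.544 × 10^-23) = 4.520 g/cm³.

4.52 g/cm³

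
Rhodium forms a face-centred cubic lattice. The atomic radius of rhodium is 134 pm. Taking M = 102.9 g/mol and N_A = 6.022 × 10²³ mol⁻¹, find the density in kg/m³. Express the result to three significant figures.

In an FCC lattice, atoms touch along the face diagonal, so √2·a = 4r, giving a = 379.0 pm = 3.790 × 10^-8 cm.
With Z = 4, ρ = Z·M/(N_A·a³) = 4 × 102.9 / (6.022 × 10²³ × 5.444 × 10^-23) = 12.55 g/cm³ = 12600 kg/m³.

12600 kg/m³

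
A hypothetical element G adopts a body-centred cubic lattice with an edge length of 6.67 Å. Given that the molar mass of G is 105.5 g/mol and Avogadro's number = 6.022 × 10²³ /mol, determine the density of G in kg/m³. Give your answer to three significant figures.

1180 kg/m³

A BCC unit cell contains Z = 2 atoms.
Cell volume: a³ = (6.67 Å)³ = (6.670 × 10^-8 cm)³ = 2.967 × 10^-22 cm³.
ρ = Z·M/(N_A·a³) = 2 × 105.5 / (6.022 × 10²³ × 2.967 × 10^-22) = 1.181 g/cm³ = 1180 kg/m³.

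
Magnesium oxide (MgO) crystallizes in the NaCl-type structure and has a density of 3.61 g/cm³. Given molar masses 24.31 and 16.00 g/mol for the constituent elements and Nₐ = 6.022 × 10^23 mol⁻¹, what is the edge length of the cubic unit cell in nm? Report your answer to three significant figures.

M(MgO) = 40.31 g/mol; Z = 4 formula units per cell.
a³ = Z·M/(N_A·ρ) = 4 × 40.31 / (6.022 × 10²³ × 3.61) = 7.417 × 10^-23 cm³, so a = 4.202 × 10^-8 cm = 0.420 nm.

0.420 nm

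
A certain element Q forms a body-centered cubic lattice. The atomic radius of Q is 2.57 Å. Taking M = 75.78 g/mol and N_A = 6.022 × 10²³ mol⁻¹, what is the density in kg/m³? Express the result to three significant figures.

1200 kg/m³

In a BCC lattice, atoms touch along the body diagonal, so √3·a = 4r, giving a = 5.935 Å = 5.935 × 10^-8 cm.
With Z = 2, ρ = Z·M/(N_A·a³) = 2 × 75.78 / (6.022 × 10²³ × 2.091 × 10^-22) = 1.204 g/cm³ = 1200 kg/m³.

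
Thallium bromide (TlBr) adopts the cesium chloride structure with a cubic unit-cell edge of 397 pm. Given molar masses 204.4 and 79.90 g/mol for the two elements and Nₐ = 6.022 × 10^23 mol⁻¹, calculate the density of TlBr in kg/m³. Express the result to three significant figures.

7550 kg/m³

The cesium chloride structure contains Z = 1 formula unit per cell; M(TlBr) = 204.4 + 79.90 = 284.3 g/mol.
a³ = (3.970 × 10^-8 cm)³ = 6.257 × 10^-23 cm³.
ρ = 1 × 284.3 / (6.022 × 10²³ × 6.257 × 10^-23) = 7.545 g/cm³ = 7550 kg/m³.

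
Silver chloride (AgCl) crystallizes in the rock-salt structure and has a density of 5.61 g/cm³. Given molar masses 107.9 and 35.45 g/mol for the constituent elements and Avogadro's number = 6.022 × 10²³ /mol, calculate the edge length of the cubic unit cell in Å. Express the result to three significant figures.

5.54 Å

M(AgCl) = 143.35 g/mol; Z = 4 formula units per cell.
a³ = Z·M/(N_A·ρ) = 4 × 143.35 / (6.022 × 10²³ × 5.61) = 1.697 × 10^-22 cm³, so a = 5.537 × 10^-8 cm = 5.54 Å.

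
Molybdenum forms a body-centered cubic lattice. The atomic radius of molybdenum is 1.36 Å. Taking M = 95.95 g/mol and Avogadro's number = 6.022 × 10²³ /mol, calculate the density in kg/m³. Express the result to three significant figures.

In a BCC lattice, atoms touch along the body diagonal, so √3·a = 4r, giving a = 3.141 Å = 3.141 × 10^-8 cm.
With Z = 2, ρ = Z·M/(N_A·a³) = 2 × 95.95 / (6.022 × 10²³ × 3.098 × 10^-23) = 10.29 g/cm³ = 10300 kg/m³.

10300 kg/m³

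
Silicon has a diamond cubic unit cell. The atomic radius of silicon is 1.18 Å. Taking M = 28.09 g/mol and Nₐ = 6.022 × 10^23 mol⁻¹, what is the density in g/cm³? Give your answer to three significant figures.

2.30 g/cm³

In a diamond cubic lattice, nearest neighbors lie along the body diagonal with √3·a = 8r, giving a = 5.450 Å = 5.450 × 10^-8 cm.
With Z = 8, ρ = Z·M/(N_A·a³) = 8 × 28.09 / (6.022 × 10²³ × 1.619 × 10^-22) = 2.305 g/cm³.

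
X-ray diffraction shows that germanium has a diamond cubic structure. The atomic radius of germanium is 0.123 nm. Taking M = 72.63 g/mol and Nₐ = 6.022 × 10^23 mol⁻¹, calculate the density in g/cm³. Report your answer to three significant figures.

In a diamond cubic lattice, nearest neighbors lie along the body diagonal with √3·a = 8r, giving a = 0.5681 nm = 5.681 × 10^-8 cm.
With Z = 8, ρ = Z·M/(N_A·a³) = 8 × 72.63 / (6.022 × 10²³ × 1.834 × 10^-22) = 5.262 g/cm³.

5.26 g/cm³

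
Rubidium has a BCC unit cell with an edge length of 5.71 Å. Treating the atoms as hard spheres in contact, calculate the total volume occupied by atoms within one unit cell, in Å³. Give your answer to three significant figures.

127 Å³

In a BCC lattice atoms touch along the body diagonal, so √3·a = 4r, so r = 0.4330a = 2.473 Å.
V_atoms = Z × (4/3)πr³ = 2 × (4/3)π × (2.473)³ = 127 Å³.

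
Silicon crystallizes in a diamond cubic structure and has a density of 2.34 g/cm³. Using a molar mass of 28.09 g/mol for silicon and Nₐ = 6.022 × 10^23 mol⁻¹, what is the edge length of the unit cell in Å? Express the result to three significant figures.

With Z = 8 atoms per diamond cubic cell, a³ = Z·M/(N_A·ρ) = 8 × 28.09 / (6.022 × 10²³ × 2.340 g/cm³) = 1.595 × 10^-22 cm³.
a = (1.595 × 10^-22)^(1/3) = 5.423 × 10^-8 cm = 5.42 Å.

5.42 Å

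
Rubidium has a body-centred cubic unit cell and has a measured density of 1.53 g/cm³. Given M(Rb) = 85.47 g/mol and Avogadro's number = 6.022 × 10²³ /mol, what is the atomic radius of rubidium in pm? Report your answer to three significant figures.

247 pm

For a BCC cell (Z = 2), a³ = Z·M/(N_A·ρ) = 2 × 85.47 / (6.022 × 10²³ × 1.530) = 1.855 × 10^-22 cm³, so a = 5.703 × 10^-8 cm = 570.3 pm.
Atoms touch along the body diagonal, so √3·a = 4r, so r = 0.4330 × a = 247 pm.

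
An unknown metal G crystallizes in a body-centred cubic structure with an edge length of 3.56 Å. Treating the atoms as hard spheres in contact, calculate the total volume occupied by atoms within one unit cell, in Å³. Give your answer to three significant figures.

In a BCC lattice atoms touch along the body diagonal, so √3·a = 4r, so r = 0.4330a = 1.542 Å.
V_atoms = Z × (4/3)πr³ = 2 × (4/3)π × (1.542)³ = 30.7 Å³.

30.7 Å³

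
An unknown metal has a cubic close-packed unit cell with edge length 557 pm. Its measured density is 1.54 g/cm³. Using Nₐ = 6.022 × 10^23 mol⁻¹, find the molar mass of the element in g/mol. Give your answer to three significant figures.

40.1 g/mol

An FCC cell has Z = 4 atoms; a = 5.570 × 10^-8 cm.
M = ρ·N_A·a³/Z = 1.54 × 6.022 × 10²³ × 1.728 × 10^-22 / 4 = 40.1 g/mol.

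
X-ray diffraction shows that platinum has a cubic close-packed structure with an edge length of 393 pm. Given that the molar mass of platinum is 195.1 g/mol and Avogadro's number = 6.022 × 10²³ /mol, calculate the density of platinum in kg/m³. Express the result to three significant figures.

21400 kg/m³

An FCC unit cell contains Z = 4 atoms.
Cell volume: a³ = (393 pm)³ = (3.930 × 10^-8 cm)³ = 6.070 × 10^-23 cm³.
ρ = Z·M/(N_A·a³) = 4 × 195.1 / (6.022 × 10²³ × 6.070 × 10^-23) = 21.35 g/cm³ = 21400 kg/m³.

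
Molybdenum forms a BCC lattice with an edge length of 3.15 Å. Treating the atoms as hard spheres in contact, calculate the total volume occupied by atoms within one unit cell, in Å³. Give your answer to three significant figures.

In a BCC lattice atoms touch along the body diagonal, so √3·a = 4r, so r = 0.4330a = 1.364 Å.
V_atoms = Z × (4/3)πr³ = 2 × (4/3)π × (1.364)³ = 21.3 Å³.

21.3 Å³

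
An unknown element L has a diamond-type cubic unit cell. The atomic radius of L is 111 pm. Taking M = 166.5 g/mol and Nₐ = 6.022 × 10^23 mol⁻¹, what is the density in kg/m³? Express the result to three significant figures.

In a diamond cubic lattice, nearest neighbors lie along the body diagonal with √3·a = 8r, giving a = 512.7 pm = 5.127 × 10^-8 cm.
With Z = 8, ρ = Z·M/(N_A·a³) = 8 × 166.5 / (6.022 × 10²³ × 1.348 × 10^-22) = 16.41 g/cm³ = 16400 kg/m³.

16400 kg/m³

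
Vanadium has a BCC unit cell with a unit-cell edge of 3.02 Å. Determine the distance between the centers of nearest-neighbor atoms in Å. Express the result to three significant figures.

2.62 Å

In a BCC structure, atoms touch along the body diagonal, so √3·a = 4r; the nearest-neighbor distance equals 2r = 0.8660·a.
d = 0.8660 × 3.02 = 2.62 Å.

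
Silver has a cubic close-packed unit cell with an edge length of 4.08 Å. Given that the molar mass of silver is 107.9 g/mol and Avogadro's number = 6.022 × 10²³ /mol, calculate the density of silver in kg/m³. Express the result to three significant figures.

An FCC unit cell contains Z = 4 atoms.
Cell volume: a³ = (4.08 Å)³ = (4.080 × 10^-8 cm)³ = 6.792 × 10^-23 cm³.
ρ = Z·M/(N_A·a³) = 4 × 107.9 / (6.022 × 10²³ × 6.792 × 10^-23) = 10.55 g/cm³ = 10600 kg/m³.

10600 kg/m³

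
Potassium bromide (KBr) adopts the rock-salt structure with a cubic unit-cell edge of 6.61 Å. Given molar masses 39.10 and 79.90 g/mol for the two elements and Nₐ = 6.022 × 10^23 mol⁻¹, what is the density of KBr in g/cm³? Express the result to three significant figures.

2.74 g/cm³

The rock-salt structure contains Z = 4 formula units per cell; M(KBr) = 39.10 + 79.90 = 119.0 g/mol.
a³ = (6.610 × 10^-8 cm)³ = 2.888 × 10^-22 cm³.
ρ = 4 × 119.0 / (6.022 × 10²³ × 2.888 × 10^-22) = 2.737 g/cm³.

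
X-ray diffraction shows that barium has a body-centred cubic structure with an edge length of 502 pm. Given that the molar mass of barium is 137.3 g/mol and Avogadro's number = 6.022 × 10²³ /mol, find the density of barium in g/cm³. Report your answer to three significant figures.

A BCC unit cell contains Z = 2 atoms.
Cell volume: a³ = (502 pm)³ = (5.020 × 10^-8 cm)³ = 1.265 × 10^-22 cm³.
ρ = Z·M/(N_A·a³) = 2 × 137.3 / (6.022 × 10²³ × 1.265 × 10^-22) = 3.605 g/cm³.

3.60 g/cm³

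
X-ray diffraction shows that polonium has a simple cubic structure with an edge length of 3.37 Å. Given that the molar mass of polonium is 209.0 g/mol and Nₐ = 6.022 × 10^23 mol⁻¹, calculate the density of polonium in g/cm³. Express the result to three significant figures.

9.07 g/cm³

A simple cubic unit cell contains Z = 1 atom.
Cell volume: a³ = (3.37 Å)³ = (3.370 × 10^-8 cm)³ = 3.827 × 10^-23 cm³.
ρ = Z·M/(N_A·a³) = 1 × 209.0 / (6.022 × 10²³ × 3.827 × 10^-23) = 9.068 g/cm³.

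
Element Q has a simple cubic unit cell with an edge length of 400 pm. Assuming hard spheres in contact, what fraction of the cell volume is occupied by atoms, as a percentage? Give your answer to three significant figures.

52.4%

In a simple cubic lattice atoms touch along the cell edge, so a = 2r, so r = 0.5000a = 200.0 pm.
Packing fraction = Z·(4/3)πr³ / a³ = 1 × (4/3)π × (200.0)³ / (400)³ = 0.5236 = 52.4%.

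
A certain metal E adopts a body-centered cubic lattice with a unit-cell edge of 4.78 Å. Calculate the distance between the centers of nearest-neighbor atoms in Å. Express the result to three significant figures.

In a BCC structure, atoms touch along the body diagonal, so √3·a = 4r; the nearest-neighbor distance equals 2r = 0.8660·a.
d = 0.8660 × 4.78 = 4.14 Å.

4.14 Å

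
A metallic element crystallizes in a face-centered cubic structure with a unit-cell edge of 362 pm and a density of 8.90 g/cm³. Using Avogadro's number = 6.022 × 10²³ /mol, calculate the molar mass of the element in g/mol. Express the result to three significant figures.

63.6 g/mol

An FCC cell has Z = 4 atoms; a = 3.620 × 10^-8 cm.
M = ρ·N_A·a³/Z = 8.90 × 6.022 × 10²³ × 4.744 × 10^-23 / 4 = 63.6 g/mol.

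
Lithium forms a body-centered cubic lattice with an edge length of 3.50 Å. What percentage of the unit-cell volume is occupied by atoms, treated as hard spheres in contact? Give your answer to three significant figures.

In a BCC lattice atoms touch along the body diagonal, so √3·a = 4r, so r = 0.4330a = 1.516 Å.
Packing fraction = Z·(4/3)πr³ / a³ = 2 × (4/3)π × (1.516)³ / (3.50)³ = 0.6802 = 68.0%.

68.0%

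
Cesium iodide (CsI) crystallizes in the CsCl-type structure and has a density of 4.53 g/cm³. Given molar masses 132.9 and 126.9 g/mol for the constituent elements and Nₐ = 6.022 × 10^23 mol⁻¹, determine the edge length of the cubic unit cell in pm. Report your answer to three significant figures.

M(CsI) = 259.8 g/mol; Z = 1 formula unit per cell.
a³ = Z·M/(N_A·ρ) = 1 × 259.8 / (6.022 × 10²³ × 4.53) = 9.524 × 10^-23 cm³, so a = 4.567 × 10^-8 cm = 457 pm.

457 pm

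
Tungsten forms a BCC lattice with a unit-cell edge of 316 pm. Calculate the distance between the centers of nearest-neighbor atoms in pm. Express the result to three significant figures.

In a BCC structure, atoms touch along the body diagonal, so √3·a = 4r; the nearest-neighbor distance equals 2r = 0.8660·a.
d = 0.8660 × 316 = 274 pm.

274 pm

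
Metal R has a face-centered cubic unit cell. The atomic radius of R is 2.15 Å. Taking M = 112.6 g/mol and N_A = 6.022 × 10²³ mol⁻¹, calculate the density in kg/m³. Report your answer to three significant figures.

In an FCC lattice, atoms touch along the face diagonal, so √2·a = 4r, giving a = 6.081 Å = 6.081 × 10^-8 cm.
With Z = 4, ρ = Z·M/(N_A·a³) = 4 × 112.6 / (6.022 × 10²³ × 2.249 × 10^-22) = 3.326 g/cm³ = 3330 kg/m³.

3330 kg/m³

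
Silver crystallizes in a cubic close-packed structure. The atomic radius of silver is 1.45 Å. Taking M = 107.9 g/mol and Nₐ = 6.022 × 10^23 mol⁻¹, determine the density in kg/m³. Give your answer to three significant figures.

10400 kg/m³

In an FCC lattice, atoms touch along the face diagonal, so √2·a = 4r, giving a = 4.101 Å = 4.101 × 10^-8 cm.
With Z = 4, ρ = Z·M/(N_A·a³) = 4 × 107.9 / (6.022 × 10²³ × 6.898 × 10^-23) = 10.39 g/cm³ = 10400 kg/m³.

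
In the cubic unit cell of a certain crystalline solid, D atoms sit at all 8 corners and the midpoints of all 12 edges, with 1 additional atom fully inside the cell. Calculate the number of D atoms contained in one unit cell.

Corner atoms are shared by 8 cells (1/8 each), edge atoms by 4 (1/4 each), interior atoms are unshared.
Net atoms = 8 × 1/8 + 12 × 1/4 + 1 = 1 + 3 + 1 = 5.

5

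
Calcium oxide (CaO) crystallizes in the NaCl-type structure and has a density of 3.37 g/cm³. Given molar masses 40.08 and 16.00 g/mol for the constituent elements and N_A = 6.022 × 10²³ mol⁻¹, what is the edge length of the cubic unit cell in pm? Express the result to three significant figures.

480 pm

M(CaO) = 56.08 g/mol; Z = 4 formula units per cell.
a³ = Z·M/(N_A·ρ) = 4 × 56.08 / (6.022 × 10²³ × 3.37) = 1.105 × 10^-22 cm³, so a = 4.799 × 10^-8 cm = 480 pm.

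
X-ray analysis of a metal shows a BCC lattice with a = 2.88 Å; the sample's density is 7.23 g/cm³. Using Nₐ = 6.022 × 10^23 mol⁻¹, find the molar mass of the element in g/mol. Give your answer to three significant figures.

A BCC cell has Z = 2 atoms; a = 2.880 × 10^-8 cm.
M = ρ·N_A·a³/Z = 7.23 × 6.022 × 10²³ × 2.389 × 10^-23 / 2 = 52.0 g/mol.

52.0 g/mol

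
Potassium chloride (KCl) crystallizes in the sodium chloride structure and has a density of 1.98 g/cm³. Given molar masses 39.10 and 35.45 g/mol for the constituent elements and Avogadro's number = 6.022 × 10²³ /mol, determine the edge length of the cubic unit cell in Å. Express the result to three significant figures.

M(KCl) = 74.55 g/mol; Z = 4 formula units per cell.
a³ = Z·M/(N_A·ρ) = 4 × 74.55 / (6.022 × 10²³ × 1.98) = 2.501 × 10^-22 cm³, so a = 6.300 × 10^-8 cm = 6.30 Å.

6.30 Å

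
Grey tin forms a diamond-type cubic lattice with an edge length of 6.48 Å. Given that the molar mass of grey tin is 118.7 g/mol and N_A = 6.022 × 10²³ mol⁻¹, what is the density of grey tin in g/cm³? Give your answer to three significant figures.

A diamond cubic unit cell contains Z = 8 atoms.
Cell volume: a³ = (6.48 Å)³ = (6.480 × 10^-8 cm)³ = 2.721 × 10^-22 cm³.
ρ = Z·M/(N_A·a³) = 8 × 118.7 / (6.022 × 10²³ × 2.721 × 10^-22) = 5.795 g/cm³.

5.80 g/cm³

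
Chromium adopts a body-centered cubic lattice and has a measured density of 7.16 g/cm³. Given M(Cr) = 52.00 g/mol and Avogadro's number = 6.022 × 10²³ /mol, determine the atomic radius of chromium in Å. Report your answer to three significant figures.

1.25 Å

For a BCC cell (Z = 2), a³ = Z·M/(N_A·ρ) = 2 × 52.00 / (6.022 × 10²³ × 7.160) = 2.412 × 10^-23 cm³, so a = 2.889 × 10^-8 cm = 2.889 Å.
Atoms touch along the body diagonal, so √3·a = 4r, so r = 0.4330 × a = 1.25 Å.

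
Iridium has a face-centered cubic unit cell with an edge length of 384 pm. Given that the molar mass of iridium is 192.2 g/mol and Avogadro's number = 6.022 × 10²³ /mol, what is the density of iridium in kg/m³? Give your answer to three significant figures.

22500 kg/m³

An FCC unit cell contains Z = 4 atoms.
Cell volume: a³ = (384 pm)³ = (3.840 × 10^-8 cm)³ = 5.662 × 10^-23 cm³.
ρ = Z·M/(N_A·a³) = 4 × 192.2 / (6.022 × 10²³ × 5.662 × 10^-23) = 22.55 g/cm³ = 22500 kg/m³.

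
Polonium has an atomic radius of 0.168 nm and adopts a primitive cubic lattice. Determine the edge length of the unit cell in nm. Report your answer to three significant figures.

In a simple cubic lattice, atoms touch along the cell edge, so a = 2r.
a = 2r = 2 × 0.168 = 0.336 nm.

0.336 nm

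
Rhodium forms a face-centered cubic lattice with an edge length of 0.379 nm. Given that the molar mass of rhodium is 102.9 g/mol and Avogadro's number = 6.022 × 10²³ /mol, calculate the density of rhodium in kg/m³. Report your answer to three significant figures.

12600 kg/m³

An FCC unit cell contains Z = 4 atoms.
Cell volume: a³ = (0.379 nm)³ = (3.790 × 10^-8 cm)³ = 5.444 × 10^-23 cm³.
ρ = Z·M/(N_A·a³) = 4 × 102.9 / (6.022 × 10²³ × 5.444 × 10^-23) = 12.56 g/cm³ = 12600 kg/m³.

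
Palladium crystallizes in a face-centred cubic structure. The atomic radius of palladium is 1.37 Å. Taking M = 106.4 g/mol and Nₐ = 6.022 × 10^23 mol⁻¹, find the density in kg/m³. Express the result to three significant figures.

In an FCC lattice, atoms touch along the face diagonal, so √2·a = 4r, giving a = 3.875 Å = 3.875 × 10^-8 cm.
With Z = 4, ρ = Z·M/(N_A·a³) = 4 × 106.4 / (6.022 × 10²³ × 5.818 × 10^-23) = 12.15 g/cm³ = 12100 kg/m³.

12100 kg/m³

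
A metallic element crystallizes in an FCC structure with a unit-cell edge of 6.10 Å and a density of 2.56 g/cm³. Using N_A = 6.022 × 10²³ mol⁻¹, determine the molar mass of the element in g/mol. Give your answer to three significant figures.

An FCC cell has Z = 4 atoms; a = 6.100 × 10^-8 cm.
M = ρ·N_A·a³/Z = 2.56 × 6.022 × 10²³ × 2.270 × 10^-22 / 4 = 87.5 g/mol.

87.5 g/mol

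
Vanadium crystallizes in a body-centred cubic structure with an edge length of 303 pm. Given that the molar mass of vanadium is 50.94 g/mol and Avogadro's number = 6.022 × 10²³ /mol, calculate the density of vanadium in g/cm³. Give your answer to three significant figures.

6.08 g/cm³

A BCC unit cell contains Z = 2 atoms.
Cell volume: a³ = (303 pm)³ = (3.030 × 10^-8 cm)³ = 2.782 × 10^-23 cm³.
ρ = Z·M/(N_A·a³) = 2 × 50.94 / (6.022 × 10²³ × 2.782 × 10^-23) = 6.082 g/cm³.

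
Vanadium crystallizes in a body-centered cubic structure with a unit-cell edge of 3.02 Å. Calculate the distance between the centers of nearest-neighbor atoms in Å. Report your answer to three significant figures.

2.62 Å

In a BCC structure, atoms touch along the body diagonal, so √3·a = 4r; the nearest-neighbor distance equals 2r = 0.8660·a.
d = 0.8660 × 3.02 = 2.62 Å.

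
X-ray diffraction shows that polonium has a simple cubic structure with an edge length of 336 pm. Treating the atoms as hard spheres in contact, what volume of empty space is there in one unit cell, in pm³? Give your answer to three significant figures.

In a simple cubic lattice atoms touch along the cell edge, so a = 2r, so r = 0.5000a = 168.0 pm.
V_cell = a³ = 3.793 × 10^7 pm³; V_atoms = 1 × (4/3)πr³ = 1.986 × 10^7 pm³.
Empty space = 3.793 × 10^7 − 1.986 × 10^7 = 1.81 × 10^7 pm³.

1.81 × 10^7 pm³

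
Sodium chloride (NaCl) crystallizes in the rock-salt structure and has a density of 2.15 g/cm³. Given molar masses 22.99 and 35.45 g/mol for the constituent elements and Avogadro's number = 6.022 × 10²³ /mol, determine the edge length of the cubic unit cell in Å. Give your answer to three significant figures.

M(NaCl) = 58.44 g/mol; Z = 4 formula units per cell.
a³ = Z·M/(N_A·ρ) = 4 × 58.44 / (6.022 × 10²³ × 2.15) = 1.805 × 10^-22 cm³, so a = 5.652 × 10^-8 cm = 5.65 Å.

5.65 Å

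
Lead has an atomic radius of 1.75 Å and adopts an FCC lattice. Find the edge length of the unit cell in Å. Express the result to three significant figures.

4.95 Å

In an FCC lattice, atoms touch along the face diagonal, so √2·a = 4r.
a = 4r/√2 = 4 × 1.75 / 1.4142 = 4.95 Å.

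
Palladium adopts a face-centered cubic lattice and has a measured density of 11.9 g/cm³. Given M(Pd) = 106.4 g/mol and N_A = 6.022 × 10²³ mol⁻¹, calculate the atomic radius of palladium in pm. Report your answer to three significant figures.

For an FCC cell (Z = 4), a³ = Z·M/(N_A·ρ) = 4 × 106.4 / (6.022 × 10²³ × 11.90) = 5.939 × 10^-23 cm³, so a = 3.902 × 10^-8 cm = 390.2 pm.
Atoms touch along the face diagonal, so √2·a = 4r, so r = 0.3536 × a = 138 pm.

138 pm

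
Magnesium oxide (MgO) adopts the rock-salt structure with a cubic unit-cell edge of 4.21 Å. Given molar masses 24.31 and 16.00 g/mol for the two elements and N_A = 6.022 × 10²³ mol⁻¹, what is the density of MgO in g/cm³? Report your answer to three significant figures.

3.59 g/cm³

The rock-salt structure contains Z = 4 formula units per cell; M(MgO) = 24.31 + 16.00 = 40.31 g/mol.
a³ = (4.210 × 10^-8 cm)³ = 7.462 × 10^-23 cm³.
ρ = 4 × 40.31 / (6.022 × 10²³ × 7.462 × 10^-23) = 3.588 g/cm³.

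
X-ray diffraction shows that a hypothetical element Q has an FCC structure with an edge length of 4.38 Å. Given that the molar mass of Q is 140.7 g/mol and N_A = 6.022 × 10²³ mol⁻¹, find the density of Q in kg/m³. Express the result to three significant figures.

11100 kg/m³

An FCC unit cell contains Z = 4 atoms.
Cell volume: a³ = (4.38 Å)³ = (4.380 × 10^-8 cm)³ = 8.403 × 10^-23 cm³.
ρ = Z·M/(N_A·a³) = 4 × 140.7 / (6.022 × 10²³ × 8.403 × 10^-23) = 11.12 g/cm³ = 11100 kg/m³.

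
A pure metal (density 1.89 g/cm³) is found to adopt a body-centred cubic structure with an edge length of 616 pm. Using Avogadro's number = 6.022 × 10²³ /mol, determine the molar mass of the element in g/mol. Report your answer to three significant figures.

133 g/mol

A BCC cell has Z = 2 atoms; a = 6.160 × 10^-8 cm.
M = ρ·N_A·a³/Z = 1.89 × 6.022 × 10²³ × 2.337 × 10^-22 / 2 = 133 g/mol.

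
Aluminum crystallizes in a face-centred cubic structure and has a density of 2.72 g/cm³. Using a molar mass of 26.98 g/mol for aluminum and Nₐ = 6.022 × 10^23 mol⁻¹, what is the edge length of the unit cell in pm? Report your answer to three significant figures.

With Z = 4 atoms per FCC cell, a³ = Z·M/(N_A·ρ) = 4 × 26.98 / (6.022 × 10²³ × 2.720 g/cm³) = 6.589 × 10^-23 cm³.
a = (6.589 × 10^-23)^(1/3) = 4.039 × 10^-8 cm = 404 pm.

404 pm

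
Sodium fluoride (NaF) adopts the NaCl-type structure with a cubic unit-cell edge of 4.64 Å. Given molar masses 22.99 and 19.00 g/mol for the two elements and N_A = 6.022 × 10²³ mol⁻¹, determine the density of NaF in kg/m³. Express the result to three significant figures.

2790 kg/m³

The NaCl-type structure contains Z = 4 formula units per cell; M(NaF) = 22.99 + 19.00 = 41.99 g/mol.
a³ = (4.640 × 10^-8 cm)³ = 9.990 × 10^-23 cm³.
ρ = 4 × 41.99 / (6.022 × 10²³ × 9.990 × 10^-23) = 2.792 g/cm³ = 2790 kg/m³.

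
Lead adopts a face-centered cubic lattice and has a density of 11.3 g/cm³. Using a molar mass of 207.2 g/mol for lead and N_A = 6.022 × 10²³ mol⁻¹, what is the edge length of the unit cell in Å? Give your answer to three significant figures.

With Z = 4 atoms per FCC cell, a³ = Z·M/(N_A·ρ) = 4 × 207.2 / (6.022 × 10²³ × 11.30 g/cm³) = 1.218 × 10^-22 cm³.
a = (1.218 × 10^-22)^(1/3) = 4.957 × 10^-8 cm = 4.96 Å.

4.96 Å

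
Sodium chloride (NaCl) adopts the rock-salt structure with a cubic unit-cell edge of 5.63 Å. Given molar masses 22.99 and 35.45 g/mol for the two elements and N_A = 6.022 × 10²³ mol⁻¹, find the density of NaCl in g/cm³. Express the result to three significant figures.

The rock-salt structure contains Z = 4 formula units per cell; M(NaCl) = 22.99 + 35.45 = 58.44 g/mol.
a³ = (5.630 × 10^-8 cm)³ = 1.785 × 10^-22 cm³.
ρ = 4 × 58.44 / (6.022 × 10²³ × 1.785 × 10^-22) = 2.175 g/cm³.

2.18 g/cm³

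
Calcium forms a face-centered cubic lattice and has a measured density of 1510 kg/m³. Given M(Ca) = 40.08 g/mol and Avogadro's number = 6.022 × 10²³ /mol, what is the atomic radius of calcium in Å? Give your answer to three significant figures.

For an FCC cell (Z = 4), a³ = Z·M/(N_A·ρ) = 4 × 40.08 / (6.022 × 10²³ × 1.510) = 1.763 × 10^-22 cm³, so a = 5.607 × 10^-8 cm = 5.607 Å.
Atoms touch along the face diagonal, so √2·a = 4r, so r = 0.3536 × a = 1.98 Å.

1.98 Å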